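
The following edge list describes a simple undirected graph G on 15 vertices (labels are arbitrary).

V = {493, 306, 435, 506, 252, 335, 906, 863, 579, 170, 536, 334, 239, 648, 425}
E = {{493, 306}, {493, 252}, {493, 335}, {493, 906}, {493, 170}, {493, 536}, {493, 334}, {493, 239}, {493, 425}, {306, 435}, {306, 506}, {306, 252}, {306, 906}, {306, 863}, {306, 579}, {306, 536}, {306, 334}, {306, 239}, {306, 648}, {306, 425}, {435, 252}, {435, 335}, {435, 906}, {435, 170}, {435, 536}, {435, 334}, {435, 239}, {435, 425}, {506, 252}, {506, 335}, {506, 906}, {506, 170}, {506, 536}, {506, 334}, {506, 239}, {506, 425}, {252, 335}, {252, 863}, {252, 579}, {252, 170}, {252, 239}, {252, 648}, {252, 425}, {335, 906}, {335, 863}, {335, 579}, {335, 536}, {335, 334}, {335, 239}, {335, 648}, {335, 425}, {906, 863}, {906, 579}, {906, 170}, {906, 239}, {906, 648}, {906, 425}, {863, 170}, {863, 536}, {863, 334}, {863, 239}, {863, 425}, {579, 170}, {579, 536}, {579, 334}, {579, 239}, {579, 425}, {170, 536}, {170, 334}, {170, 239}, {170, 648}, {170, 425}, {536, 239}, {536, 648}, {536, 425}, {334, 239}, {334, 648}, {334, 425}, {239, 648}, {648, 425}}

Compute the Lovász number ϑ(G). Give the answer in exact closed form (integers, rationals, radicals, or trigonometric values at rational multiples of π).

6

N(170) = {493, 435, 506, 252, 906, 863, 579, 536, 334, 239, 648, 425}, |N(170)| = 12.
deg(506) = 9; N(506) = {306, 252, 335, 906, 170, 536, 334, 239, 425}.
N(239) = {493, 306, 435, 506, 252, 335, 906, 863, 579, 170, 536, 334, 648}, |N(239)| = 13.
deg(906) = 11; N(906) = {493, 306, 435, 506, 335, 863, 579, 170, 239, 648, 425}.
Complete 4-partite, parts [6, 4, 3, 2]: perfect, ϑ = α = 6.
≈ 6.00000 (to 5 d.p.).
Lovász sandwich 6 ≤ 6 ≤ 6: collapsed.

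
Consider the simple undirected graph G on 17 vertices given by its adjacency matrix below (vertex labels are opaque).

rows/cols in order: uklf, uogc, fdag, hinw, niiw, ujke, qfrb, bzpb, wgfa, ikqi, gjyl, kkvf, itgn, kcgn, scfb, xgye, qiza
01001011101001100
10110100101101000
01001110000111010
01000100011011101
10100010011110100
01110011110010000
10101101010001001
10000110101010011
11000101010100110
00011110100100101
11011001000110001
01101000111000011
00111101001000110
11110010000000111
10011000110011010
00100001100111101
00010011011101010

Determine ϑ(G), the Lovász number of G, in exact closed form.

sqrt(17)

Vertex ikqi has 8 neighbors: hinw, niiw, ujke, qfrb, wgfa, kkvf, scfb, qiza.
deg(kcgn) = 8; N(kcgn) = {uklf, uogc, fdag, hinw, qfrb, scfb, xgye, qiza}.
N(ujke) = {uogc, fdag, hinw, qfrb, bzpb, wgfa, ikqi, itgn}, |N(ujke)| = 8.
deg(qfrb) = 8; N(qfrb) = {uklf, fdag, niiw, ujke, bzpb, ikqi, kcgn, qiza}.
17-vertex 8-regular graph: Paley(17): SR with (k,λ,μ)=(8,3,4).
The 3 distinct eigenvalues: [8.0, 1.561553, -2.561553].
λ_max=8, λ_min=-sqrt(17)/2 - 1/2; ϑ = −17·λ_min/(λ_max−λ_min) = sqrt(17).
Numerically 4.1231.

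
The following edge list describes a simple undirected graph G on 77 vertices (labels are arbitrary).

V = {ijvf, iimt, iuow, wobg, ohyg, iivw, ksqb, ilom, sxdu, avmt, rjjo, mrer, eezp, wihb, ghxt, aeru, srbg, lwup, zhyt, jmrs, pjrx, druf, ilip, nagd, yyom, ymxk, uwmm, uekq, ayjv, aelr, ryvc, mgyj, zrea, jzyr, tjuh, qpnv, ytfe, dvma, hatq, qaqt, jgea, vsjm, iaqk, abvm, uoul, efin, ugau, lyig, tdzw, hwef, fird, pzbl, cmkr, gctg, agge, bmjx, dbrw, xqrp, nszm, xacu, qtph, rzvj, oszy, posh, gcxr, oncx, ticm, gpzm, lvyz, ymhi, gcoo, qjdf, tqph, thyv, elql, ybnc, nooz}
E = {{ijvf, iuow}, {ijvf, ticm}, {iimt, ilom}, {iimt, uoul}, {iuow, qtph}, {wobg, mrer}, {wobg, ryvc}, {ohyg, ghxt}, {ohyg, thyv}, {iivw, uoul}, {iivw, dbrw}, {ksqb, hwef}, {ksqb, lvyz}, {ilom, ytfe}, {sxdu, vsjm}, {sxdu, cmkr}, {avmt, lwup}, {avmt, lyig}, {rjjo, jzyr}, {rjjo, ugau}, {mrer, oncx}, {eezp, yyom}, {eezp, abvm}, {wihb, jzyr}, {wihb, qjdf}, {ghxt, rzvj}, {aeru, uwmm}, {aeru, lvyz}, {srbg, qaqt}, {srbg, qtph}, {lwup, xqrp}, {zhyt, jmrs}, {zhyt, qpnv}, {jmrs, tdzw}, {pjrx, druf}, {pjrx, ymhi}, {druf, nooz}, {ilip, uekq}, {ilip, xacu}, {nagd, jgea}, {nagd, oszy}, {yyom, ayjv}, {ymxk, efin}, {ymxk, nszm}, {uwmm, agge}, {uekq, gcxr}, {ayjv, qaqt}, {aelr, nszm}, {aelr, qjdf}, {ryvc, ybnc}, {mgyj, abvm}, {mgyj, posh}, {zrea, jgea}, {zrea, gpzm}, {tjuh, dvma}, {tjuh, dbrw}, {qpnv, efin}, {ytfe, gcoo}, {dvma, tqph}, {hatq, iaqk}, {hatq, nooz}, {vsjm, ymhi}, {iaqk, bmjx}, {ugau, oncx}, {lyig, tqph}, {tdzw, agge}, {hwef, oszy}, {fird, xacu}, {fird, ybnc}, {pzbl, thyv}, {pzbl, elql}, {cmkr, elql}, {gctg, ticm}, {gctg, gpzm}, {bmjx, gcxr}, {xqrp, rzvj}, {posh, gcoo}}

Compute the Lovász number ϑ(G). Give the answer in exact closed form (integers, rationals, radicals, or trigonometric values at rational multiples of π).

Vertex jzyr has 2 neighbors: rjjo, wihb.
deg(gcoo) = 2; N(gcoo) = {ytfe, posh}.
Vertex nagd has 2 neighbors: jgea, oszy.
deg(xacu) = 2; N(xacu) = {ilip, fird}.
Every vertex has degree 2 (N=77); connected 2-regular on 77 ⇒ C_{77}.
spec(A) ≈ [2.0, 1.993, 1.973, 1.94, 1.894, 1.836, 1.765, 1.683, 1.589, 1.484, 1.37, 1.247, 1.115, 0.976, 0.831, 0.68, 0.524, 0.365, 0.204, 0.041, -0.122, -0.285, -0.445, -0.602, -0.756, -0.904, -1.047, -1.182, -1.31, -1.429, -1.538, -1.637, -1.725, -1.802, -1.867, -1.919, -1.959, -1.985, -1.998] (distinct, 3 d.p.).
ϑ = −N·λ_min/(λ_max−λ_min) = −77·(-2*cos(pi/77))/(2−(-2*cos(pi/77))) = 77*cos(pi/77)/(cos(pi/77) + 1).
≈ 38.4839735 (to 7 d.p.).
Lovász sandwich 38 ≤ 77*cos(pi/77)/(cos(pi/77) + 1) ≤ 39: both strict.

77*cos(pi/77)/(cos(pi/77) + 1)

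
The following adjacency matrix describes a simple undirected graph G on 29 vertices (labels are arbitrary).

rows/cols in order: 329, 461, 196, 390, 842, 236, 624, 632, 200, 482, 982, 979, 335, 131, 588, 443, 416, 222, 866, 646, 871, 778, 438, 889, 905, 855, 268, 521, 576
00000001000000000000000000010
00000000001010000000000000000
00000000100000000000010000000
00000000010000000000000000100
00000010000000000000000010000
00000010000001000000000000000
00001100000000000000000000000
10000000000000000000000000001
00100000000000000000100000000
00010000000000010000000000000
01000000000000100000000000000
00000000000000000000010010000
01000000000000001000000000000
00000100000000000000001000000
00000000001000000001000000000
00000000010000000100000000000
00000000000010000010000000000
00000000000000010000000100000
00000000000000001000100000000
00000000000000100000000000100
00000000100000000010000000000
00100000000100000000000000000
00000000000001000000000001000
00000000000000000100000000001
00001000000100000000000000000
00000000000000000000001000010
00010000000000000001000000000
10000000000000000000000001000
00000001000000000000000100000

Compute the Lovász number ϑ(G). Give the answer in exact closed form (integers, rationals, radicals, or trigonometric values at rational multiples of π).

29*cos(pi/29)/(cos(pi/29) + 1)

deg(390) = 2; N(390) = {482, 268}.
Vertex 196 has 2 neighbors: 200, 778.
deg(842) = 2; N(842) = {624, 905}.
N(200) = {196, 871}, |N(200)| = 2.
29-vertex 2-regular graph: connected 2-regular on 29 ⇒ C_{29}.
spec(A) ≈ [2.0, 1.953, 1.815, 1.592, 1.295, 0.937, 0.535, 0.108, -0.324, -0.74, -1.122, -1.452, -1.714, -1.895, -1.988] (distinct, 3 d.p.).
With N=29: ϑ(G) = 29·(-(-1)*2*cos(pi/29))/(2−(-2*cos(pi/29))) = 29*cos(pi/29)/(cos(pi/29) + 1).
ϑ(G) ≈ 14.457375.
Lovász sandwich 14 ≤ 29*cos(pi/29)/(cos(pi/29) + 1) ≤ 15: both strict.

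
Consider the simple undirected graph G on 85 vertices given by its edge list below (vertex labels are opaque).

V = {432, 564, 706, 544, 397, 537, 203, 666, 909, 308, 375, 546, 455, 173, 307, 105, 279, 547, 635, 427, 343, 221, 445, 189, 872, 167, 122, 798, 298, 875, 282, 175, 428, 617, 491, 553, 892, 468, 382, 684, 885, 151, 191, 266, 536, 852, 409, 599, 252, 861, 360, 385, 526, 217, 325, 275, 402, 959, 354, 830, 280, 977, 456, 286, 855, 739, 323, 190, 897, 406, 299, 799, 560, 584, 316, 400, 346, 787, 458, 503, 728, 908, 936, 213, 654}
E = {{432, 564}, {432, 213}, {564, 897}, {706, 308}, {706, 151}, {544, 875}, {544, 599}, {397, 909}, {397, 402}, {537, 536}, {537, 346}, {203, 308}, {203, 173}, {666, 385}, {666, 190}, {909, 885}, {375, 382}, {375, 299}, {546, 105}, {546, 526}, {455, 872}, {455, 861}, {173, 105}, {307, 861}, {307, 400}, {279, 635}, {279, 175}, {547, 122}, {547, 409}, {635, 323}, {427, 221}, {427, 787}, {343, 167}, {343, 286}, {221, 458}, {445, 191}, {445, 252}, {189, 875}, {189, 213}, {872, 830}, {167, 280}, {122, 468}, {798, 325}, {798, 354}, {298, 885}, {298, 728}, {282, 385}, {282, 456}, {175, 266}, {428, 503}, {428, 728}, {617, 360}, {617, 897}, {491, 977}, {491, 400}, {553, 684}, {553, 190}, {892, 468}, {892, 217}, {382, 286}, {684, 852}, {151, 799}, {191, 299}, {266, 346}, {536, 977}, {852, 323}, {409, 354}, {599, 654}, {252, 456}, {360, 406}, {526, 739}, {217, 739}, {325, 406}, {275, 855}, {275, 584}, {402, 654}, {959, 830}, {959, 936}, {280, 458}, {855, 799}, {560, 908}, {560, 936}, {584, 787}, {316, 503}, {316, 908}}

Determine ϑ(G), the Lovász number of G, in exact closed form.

deg(282) = 2; N(282) = {385, 456}.
N(279) = {635, 175}, |N(279)| = 2.
deg(122) = 2; N(122) = {547, 468}.
Vertex 564 has 2 neighbors: 432, 897.
deg(v) = 2 for all v (|V|=85); connected 2-regular on 85 ⇒ C_{85}.
A has 43 distinct eigenvalues ≈ [2.0, 1.99454, 1.97818, 1.95102, 1.91321, 1.86494, 1.80649, 1.73818, 1.66037, 1.57349, 1.47802, 1.37447, 1.26342, 1.14547, 1.02126, 0.89148, 0.75682, 0.61803, 0.47587, 0.33111, 0.18454, 0.03696, -0.11082, -0.258, -0.40376, -0.54733, -0.6879, -0.82471, -0.95702, -1.08411, -1.20527, -1.31985, -1.42722, -1.5268, -1.61803, -1.70043, -1.77355, -1.83697, -1.89037, -1.93344, -1.96595, -1.98772, -1.99863].
−85·(-2*cos(pi/85)) / ((2)−(-2*cos(pi/85))) = 85*cos(pi/85)/(cos(pi/85) + 1) = ϑ(G).
≈ 42.485482571 (to 9 d.p.).
Sandwich: α(G)=42 ≤ ϑ(G)=85*cos(pi/85)/(cos(pi/85) + 1) ≤ χ(Ḡ)=43 (both strict).

85*cos(pi/85)/(cos(pi/85) + 1)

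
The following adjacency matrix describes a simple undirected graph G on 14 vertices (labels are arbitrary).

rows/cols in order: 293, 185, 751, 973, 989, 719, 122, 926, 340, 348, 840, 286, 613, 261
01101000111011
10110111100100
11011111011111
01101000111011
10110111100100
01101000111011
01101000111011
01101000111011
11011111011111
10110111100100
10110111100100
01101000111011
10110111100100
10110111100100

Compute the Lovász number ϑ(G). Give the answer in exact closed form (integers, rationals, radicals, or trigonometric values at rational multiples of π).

N(973) = {185, 751, 989, 340, 348, 840, 613, 261}, |N(973)| = 8.
deg(719) = 8; N(719) = {185, 751, 989, 340, 348, 840, 613, 261}.
N(751) = {293, 185, 973, 989, 719, 122, 926, 348, 840, 286, 613, 261}, |N(751)| = 12.
deg(926) = 8; N(926) = {185, 751, 989, 340, 348, 840, 613, 261}.
3 parts of sizes [6, 6, 2]; α(G) = 6 = ϑ (perfect).
ϑ(G) ≈ 6.00000.
Check 6 ≤ 6 ≤ 6: collapsed.

6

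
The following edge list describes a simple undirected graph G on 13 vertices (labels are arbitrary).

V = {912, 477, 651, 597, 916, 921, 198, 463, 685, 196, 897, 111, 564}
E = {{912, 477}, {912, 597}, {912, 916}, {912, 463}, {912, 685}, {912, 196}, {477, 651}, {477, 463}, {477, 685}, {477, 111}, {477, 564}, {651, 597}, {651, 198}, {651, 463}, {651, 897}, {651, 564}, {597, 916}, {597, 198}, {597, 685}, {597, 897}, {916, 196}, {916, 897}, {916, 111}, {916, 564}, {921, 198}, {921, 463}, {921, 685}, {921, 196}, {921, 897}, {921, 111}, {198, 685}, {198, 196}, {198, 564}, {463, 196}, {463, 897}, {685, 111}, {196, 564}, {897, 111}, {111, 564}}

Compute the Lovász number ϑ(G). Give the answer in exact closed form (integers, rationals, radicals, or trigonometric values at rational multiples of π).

sqrt(13)

Vertex 685 has 6 neighbors: 912, 477, 597, 921, 198, 111.
deg(196) = 6; N(196) = {912, 916, 921, 198, 463, 564}.
N(463) = {912, 477, 651, 921, 196, 897}, |N(463)| = 6.
N(564) = {477, 651, 916, 198, 196, 111}, |N(564)| = 6.
Every vertex has degree 6 (N=13); SR(13,6,2,3) — a Paley graph.
The 3 distinct eigenvalues: [6.0, 1.30278, -2.30278].
With N=13: ϑ(G) = 13·(-(-sqrt(13)/2 - 1/2))/(6−(-sqrt(13)/2 - 1/2)) = sqrt(13).
Numerically 3.605551.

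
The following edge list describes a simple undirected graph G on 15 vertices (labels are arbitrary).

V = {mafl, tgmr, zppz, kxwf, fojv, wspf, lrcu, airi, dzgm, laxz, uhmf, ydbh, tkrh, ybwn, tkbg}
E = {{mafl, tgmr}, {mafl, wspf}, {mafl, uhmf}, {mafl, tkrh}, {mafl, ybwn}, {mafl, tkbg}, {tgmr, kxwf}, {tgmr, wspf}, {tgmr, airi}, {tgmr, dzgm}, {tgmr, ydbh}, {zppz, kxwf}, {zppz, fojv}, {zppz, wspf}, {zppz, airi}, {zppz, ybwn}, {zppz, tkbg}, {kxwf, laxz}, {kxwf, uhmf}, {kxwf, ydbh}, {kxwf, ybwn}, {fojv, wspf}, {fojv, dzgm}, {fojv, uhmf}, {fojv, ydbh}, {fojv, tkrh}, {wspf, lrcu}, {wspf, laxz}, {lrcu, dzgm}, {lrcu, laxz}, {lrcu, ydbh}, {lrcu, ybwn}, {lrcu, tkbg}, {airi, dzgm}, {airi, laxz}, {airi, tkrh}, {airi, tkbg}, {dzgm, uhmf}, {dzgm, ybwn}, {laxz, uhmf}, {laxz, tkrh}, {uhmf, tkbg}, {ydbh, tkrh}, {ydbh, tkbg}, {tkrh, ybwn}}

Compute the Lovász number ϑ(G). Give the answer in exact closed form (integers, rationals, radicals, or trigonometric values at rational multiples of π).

5

N(tgmr) = {mafl, kxwf, wspf, airi, dzgm, ydbh}, |N(tgmr)| = 6.
deg(tkrh) = 6; N(tkrh) = {mafl, fojv, airi, laxz, ydbh, ybwn}.
Vertex tkbg has 6 neighbors: mafl, zppz, lrcu, airi, uhmf, ydbh.
Vertex fojv has 6 neighbors: zppz, wspf, dzgm, uhmf, ydbh, tkrh.
Regular of degree 6 on 15 vertices: this is K(6,2), the Kneser graph.
A has 3 distinct eigenvalues ≈ [6.0, 1.0, -3.0].
Lovász (edge-transitive): ϑ = −15·(-3)/((6)−(-3)) = 5.
≈ 5.0000 (to 4 d.p.).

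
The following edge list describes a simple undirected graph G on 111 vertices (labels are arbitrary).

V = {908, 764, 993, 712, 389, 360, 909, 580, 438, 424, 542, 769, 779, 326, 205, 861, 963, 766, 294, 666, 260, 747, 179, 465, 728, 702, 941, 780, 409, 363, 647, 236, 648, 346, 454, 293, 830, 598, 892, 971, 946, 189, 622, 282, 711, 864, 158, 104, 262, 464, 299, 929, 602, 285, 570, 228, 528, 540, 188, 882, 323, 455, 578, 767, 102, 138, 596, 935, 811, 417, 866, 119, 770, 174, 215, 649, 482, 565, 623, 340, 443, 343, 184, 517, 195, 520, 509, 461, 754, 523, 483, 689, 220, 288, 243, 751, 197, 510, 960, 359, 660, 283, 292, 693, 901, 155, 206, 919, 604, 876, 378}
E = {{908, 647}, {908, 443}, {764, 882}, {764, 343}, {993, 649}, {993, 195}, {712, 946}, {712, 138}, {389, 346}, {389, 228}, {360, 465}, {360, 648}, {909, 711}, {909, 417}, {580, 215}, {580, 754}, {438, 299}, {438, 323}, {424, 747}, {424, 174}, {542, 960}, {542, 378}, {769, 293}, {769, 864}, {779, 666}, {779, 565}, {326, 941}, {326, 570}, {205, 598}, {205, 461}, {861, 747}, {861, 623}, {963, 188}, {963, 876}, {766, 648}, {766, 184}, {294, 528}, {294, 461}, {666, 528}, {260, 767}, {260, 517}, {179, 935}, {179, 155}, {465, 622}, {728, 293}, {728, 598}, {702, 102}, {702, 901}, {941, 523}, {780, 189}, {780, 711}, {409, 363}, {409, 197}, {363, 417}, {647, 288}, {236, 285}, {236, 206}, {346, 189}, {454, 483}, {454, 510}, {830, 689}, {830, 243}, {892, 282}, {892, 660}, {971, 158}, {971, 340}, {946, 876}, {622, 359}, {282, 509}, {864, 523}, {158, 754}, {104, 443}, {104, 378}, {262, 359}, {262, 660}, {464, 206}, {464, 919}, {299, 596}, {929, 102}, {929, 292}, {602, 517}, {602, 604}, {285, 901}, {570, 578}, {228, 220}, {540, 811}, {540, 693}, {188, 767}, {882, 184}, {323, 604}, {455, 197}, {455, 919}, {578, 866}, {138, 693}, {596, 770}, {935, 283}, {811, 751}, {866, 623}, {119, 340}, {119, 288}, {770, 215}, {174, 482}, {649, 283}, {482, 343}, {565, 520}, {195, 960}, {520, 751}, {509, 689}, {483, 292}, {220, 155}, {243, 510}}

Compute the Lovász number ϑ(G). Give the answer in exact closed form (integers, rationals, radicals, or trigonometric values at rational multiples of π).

Vertex 647 has 2 neighbors: 908, 288.
deg(941) = 2; N(941) = {326, 523}.
deg(509) = 2; N(509) = {282, 689}.
N(892) = {282, 660}, |N(892)| = 2.
Regular of degree 2 on 111 vertices: a single 111-cycle (edge-transitive).
A has 56 distinct eigenvalues ≈ [2.0, 1.9968, 1.9872, 1.97123, 1.94895, 1.92043, 1.88575, 1.84504, 1.79841, 1.74603, 1.68805, 1.62466, 1.55607, 1.4825, 1.40417, 1.32135, 1.23429, 1.14329, 1.04861, 0.95058, 0.84951, 0.74571, 0.63953, 0.53129, 0.42136, 0.31007, 0.19779, 0.08488, -0.0283, -0.1414, -0.25404, -0.36586, -0.47652, -0.58565, -0.6929, -0.79793, -0.90041, -1.0, -1.09639, -1.18927, -1.27833, -1.36331, -1.44391, -1.51989, -1.591, -1.65702, -1.71773, -1.77293, -1.82246, -1.86614, -1.90385, -1.93547, -1.96088, -1.98001, -1.99279, -1.9992].
λ_max=2, λ_min=-2*cos(pi/111); ϑ = −111·λ_min/(λ_max−λ_min) = 111*cos(pi/111)/(cos(pi/111) + 1).
ϑ(G) ≈ 55.488884097.
Sandwich: α(G)=55 ≤ ϑ(G)=111*cos(pi/111)/(cos(pi/111) + 1) ≤ χ(Ḡ)=56 (both strict).

111*cos(pi/111)/(cos(pi/111) + 1)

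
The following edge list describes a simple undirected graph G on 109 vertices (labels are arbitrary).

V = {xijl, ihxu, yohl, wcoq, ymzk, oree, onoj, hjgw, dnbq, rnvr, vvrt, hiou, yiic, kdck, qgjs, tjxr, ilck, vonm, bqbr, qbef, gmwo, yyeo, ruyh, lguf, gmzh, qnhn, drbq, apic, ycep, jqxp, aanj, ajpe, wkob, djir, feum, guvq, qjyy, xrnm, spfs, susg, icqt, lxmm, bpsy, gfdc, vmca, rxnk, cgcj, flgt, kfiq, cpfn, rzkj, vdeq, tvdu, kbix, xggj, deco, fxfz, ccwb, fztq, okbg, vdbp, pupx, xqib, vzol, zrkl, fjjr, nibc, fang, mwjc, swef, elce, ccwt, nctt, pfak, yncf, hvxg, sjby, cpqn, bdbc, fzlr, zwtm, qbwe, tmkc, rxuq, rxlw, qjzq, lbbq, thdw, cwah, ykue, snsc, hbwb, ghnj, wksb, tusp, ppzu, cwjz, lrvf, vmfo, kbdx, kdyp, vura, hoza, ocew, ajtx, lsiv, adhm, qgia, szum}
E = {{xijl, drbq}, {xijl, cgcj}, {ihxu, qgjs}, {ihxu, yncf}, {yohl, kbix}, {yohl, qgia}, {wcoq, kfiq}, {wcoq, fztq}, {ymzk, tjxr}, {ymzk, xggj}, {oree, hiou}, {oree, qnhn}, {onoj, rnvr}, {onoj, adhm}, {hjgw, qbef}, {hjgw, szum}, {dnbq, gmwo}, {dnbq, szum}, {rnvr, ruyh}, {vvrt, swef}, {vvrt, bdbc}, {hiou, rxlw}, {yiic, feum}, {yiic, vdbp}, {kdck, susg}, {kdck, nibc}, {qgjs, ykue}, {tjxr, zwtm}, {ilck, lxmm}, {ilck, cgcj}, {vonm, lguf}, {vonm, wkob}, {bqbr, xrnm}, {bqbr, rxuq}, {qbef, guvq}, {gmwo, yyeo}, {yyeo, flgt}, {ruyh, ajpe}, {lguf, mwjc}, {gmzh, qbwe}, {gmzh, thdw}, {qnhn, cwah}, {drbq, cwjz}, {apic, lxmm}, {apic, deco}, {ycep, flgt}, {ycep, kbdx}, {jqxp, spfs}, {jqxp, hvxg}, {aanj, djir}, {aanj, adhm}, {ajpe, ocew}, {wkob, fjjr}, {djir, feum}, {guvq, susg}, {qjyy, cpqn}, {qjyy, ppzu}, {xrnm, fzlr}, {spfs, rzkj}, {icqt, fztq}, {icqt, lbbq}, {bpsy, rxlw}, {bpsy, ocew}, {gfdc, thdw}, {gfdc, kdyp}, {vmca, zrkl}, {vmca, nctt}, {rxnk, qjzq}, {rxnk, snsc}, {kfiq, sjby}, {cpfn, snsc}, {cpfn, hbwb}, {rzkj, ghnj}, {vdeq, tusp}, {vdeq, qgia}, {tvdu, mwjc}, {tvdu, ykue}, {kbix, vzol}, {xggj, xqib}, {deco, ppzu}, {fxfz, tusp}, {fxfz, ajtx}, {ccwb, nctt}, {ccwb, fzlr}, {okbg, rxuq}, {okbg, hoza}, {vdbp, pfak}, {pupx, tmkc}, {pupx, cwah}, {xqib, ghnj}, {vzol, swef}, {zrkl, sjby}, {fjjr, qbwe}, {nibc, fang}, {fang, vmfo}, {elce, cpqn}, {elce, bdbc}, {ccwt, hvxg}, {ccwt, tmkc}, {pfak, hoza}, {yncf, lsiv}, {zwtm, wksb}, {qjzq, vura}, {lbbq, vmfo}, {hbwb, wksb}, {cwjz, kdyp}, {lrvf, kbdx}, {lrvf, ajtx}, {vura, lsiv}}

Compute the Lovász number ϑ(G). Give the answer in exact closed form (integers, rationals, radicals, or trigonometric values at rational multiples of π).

109*cos(pi/109)/(cos(pi/109) + 1)

deg(adhm) = 2; N(adhm) = {onoj, aanj}.
Vertex ajtx has 2 neighbors: fxfz, lrvf.
Vertex swef has 2 neighbors: vvrt, vzol.
Vertex yiic has 2 neighbors: feum, vdbp.
Every vertex has degree 2 (N=109); connected 2-regular on 109 ⇒ C_{109}.
A has 55 distinct eigenvalues ≈ [2.0, 1.997, 1.987, 1.97, 1.947, 1.918, 1.882, 1.839, 1.791, 1.737, 1.677, 1.611, 1.54, 1.464, 1.383, 1.298, 1.208, 1.114, 1.017, 0.916, 0.812, 0.705, 0.596, 0.485, 0.372, 0.259, 0.144, 0.029, -0.086, -0.201, -0.316, -0.429, -0.541, -0.651, -0.759, -0.864, -0.967, -1.066, -1.162, -1.253, -1.341, -1.424, -1.503, -1.576, -1.645, -1.708, -1.765, -1.816, -1.861, -1.9, -1.933, -1.959, -1.979, -1.993, -1.999].
Lovász: ϑ = −109(-2*cos(pi/109))/(2+-(-1)*2*cos(pi/109)) = 109*cos(pi/109)/(cos(pi/109) + 1).
≈ 54.488680 (to 6 d.p.).
Sandwich: α(G)=54 ≤ ϑ(G)=109*cos(pi/109)/(cos(pi/109) + 1) ≤ χ(Ḡ)=55 (both strict).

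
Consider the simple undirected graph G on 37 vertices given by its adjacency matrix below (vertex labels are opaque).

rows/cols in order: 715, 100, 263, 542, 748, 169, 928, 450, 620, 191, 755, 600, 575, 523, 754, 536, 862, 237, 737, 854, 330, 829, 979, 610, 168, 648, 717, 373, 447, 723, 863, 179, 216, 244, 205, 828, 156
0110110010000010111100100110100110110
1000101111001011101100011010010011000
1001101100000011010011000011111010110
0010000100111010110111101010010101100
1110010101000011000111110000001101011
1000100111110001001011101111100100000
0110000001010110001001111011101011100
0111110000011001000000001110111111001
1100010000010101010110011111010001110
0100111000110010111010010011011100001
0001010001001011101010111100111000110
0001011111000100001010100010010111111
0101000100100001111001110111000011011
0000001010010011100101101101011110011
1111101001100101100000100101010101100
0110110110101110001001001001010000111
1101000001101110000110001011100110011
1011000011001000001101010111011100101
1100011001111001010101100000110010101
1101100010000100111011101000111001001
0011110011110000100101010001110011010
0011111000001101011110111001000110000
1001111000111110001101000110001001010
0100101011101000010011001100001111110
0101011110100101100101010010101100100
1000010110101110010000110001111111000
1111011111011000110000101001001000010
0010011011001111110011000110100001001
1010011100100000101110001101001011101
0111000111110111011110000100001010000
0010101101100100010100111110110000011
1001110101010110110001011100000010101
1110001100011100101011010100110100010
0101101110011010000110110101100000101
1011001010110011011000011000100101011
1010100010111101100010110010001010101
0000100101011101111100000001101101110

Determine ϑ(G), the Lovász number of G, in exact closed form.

sqrt(37)

N(754) = {715, 100, 263, 542, 748, 928, 191, 755, 523, 536, 862, 979, 648, 373, 723, 179, 244, 205}, |N(754)| = 18.
deg(928) = 18; N(928) = {100, 263, 191, 600, 523, 754, 737, 829, 979, 610, 168, 717, 373, 447, 863, 216, 244, 205}.
Vertex 979 has 18 neighbors: 715, 542, 748, 169, 928, 755, 600, 575, 523, 754, 737, 854, 829, 648, 717, 863, 244, 828.
deg(620) = 18; N(620) = {715, 100, 169, 600, 523, 536, 237, 854, 330, 610, 168, 648, 717, 373, 723, 244, 205, 828}.
Regular of degree 18 on 37 vertices: Paley(37): SR with (k,λ,μ)=(18,8,9).
The 3 distinct eigenvalues: [18.0, 2.5414, -3.5414].
−37·(-sqrt(37)/2 - 1/2) / ((18)−(-sqrt(37)/2 - 1/2)) = sqrt(37) = ϑ(G).
= 6.08276253… (decimal).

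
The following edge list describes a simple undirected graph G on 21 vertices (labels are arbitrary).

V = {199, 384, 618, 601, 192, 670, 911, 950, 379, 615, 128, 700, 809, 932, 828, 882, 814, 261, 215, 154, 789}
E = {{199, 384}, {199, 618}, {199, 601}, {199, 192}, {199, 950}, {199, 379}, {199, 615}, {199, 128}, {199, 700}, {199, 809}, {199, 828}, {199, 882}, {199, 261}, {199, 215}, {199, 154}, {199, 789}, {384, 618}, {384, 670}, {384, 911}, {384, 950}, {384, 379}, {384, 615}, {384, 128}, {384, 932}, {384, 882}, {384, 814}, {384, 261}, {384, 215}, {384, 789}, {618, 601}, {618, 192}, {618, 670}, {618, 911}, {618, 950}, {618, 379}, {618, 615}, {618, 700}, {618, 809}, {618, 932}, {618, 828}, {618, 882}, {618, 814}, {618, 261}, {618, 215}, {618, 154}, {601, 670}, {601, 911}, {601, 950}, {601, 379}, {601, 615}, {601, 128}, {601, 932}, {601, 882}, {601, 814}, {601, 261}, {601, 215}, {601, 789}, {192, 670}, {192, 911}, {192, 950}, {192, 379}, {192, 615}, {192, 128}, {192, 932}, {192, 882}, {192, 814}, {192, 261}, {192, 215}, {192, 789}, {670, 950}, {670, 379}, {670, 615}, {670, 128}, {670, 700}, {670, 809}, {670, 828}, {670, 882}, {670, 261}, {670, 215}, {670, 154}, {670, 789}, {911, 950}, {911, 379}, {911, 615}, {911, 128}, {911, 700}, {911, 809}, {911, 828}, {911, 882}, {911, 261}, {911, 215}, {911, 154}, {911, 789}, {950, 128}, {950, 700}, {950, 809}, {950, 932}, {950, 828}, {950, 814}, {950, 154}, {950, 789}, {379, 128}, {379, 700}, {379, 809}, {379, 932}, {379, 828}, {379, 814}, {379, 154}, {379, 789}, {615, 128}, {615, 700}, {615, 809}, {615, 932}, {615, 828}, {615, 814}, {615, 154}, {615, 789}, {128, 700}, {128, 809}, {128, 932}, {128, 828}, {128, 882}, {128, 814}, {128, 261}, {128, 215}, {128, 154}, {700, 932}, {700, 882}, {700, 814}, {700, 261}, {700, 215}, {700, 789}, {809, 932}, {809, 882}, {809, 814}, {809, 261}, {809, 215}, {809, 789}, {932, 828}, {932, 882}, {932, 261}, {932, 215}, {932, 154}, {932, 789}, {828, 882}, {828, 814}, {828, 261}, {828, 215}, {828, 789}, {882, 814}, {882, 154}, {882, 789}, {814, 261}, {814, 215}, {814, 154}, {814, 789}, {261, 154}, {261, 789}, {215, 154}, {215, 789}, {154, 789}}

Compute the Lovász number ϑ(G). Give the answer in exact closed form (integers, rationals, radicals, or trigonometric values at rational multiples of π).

7

Vertex 789 has 18 neighbors: 199, 384, 601, 192, 670, 911, 950, 379, 615, 700, 809, 932, 828, 882, 814, 261, 215, 154.
deg(215) = 15; N(215) = {199, 384, 618, 601, 192, 670, 911, 128, 700, 809, 932, 828, 814, 154, 789}.
deg(601) = 14; N(601) = {199, 618, 670, 911, 950, 379, 615, 128, 932, 882, 814, 261, 215, 789}.
Vertex 618 has 18 neighbors: 199, 384, 601, 192, 670, 911, 950, 379, 615, 700, 809, 932, 828, 882, 814, 261, 215, 154.
K_{7,6,5,3} (perfect); ϑ(G) = α(G) = max{7,6,5,3} = 7.
≈ 7.0000 (to 4 d.p.).
Lovász sandwich 7 ≤ 7 ≤ 7: collapsed.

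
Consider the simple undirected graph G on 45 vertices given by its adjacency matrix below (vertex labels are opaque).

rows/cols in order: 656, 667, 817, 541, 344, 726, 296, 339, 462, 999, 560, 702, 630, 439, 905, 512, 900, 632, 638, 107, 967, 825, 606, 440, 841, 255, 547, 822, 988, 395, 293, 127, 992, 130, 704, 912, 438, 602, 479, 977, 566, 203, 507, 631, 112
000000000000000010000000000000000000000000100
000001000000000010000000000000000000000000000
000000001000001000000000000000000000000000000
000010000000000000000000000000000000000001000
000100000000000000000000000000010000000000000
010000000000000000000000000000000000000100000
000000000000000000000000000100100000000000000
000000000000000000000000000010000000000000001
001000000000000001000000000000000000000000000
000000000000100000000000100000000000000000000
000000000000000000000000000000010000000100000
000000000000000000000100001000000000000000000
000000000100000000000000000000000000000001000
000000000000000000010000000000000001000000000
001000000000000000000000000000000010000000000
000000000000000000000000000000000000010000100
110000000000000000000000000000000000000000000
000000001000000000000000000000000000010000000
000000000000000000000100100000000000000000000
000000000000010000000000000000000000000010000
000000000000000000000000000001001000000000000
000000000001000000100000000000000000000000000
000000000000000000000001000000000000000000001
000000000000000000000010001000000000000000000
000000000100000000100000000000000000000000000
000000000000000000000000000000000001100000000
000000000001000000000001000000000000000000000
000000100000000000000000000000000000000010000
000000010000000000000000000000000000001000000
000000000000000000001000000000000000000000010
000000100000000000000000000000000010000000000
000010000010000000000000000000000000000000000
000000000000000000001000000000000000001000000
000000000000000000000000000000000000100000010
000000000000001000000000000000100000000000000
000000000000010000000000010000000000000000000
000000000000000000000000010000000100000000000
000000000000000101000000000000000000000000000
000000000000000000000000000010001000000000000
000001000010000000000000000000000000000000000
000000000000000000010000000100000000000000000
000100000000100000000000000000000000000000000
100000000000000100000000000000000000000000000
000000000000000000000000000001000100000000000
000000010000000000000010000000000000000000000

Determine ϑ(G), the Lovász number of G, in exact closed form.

45*cos(pi/45)/(cos(pi/45) + 1)

N(702) = {825, 547}, |N(702)| = 2.
N(632) = {462, 602}, |N(632)| = 2.
N(107) = {439, 566}, |N(107)| = 2.
N(255) = {912, 438}, |N(255)| = 2.
deg(v) = 2 for all v (|V|=45); the odd cycle C_{45}.
The 23 distinct eigenvalues: [2.0, 1.981, 1.923, 1.827, 1.696, 1.532, 1.338, 1.118, 0.877, 0.618, 0.347, 0.07, -0.209, -0.484, -0.749, -1.0, -1.231, -1.439, -1.618, -1.766, -1.879, -1.956, -1.995].
Lovász (edge-transitive): ϑ = −45·(-2*cos(pi/45))/((2)−(-2*cos(pi/45))) = 45*cos(pi/45)/(cos(pi/45) + 1).
Numerically 22.47256215.
Lovász sandwich 22 ≤ 45*cos(pi/45)/(cos(pi/45) + 1) ≤ 23: both strict.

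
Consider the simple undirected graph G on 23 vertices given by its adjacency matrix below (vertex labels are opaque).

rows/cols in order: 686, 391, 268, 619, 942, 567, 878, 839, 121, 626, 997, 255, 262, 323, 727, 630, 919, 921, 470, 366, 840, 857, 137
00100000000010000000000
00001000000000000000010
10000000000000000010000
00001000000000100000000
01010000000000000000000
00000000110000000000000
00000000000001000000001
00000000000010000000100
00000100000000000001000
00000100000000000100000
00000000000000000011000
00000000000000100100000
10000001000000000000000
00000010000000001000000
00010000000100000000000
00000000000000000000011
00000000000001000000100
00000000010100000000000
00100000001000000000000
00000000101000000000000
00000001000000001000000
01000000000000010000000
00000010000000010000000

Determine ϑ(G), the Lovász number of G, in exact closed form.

Vertex 630 has 2 neighbors: 857, 137.
N(567) = {121, 626}, |N(567)| = 2.
N(366) = {121, 997}, |N(366)| = 2.
deg(323) = 2; N(323) = {878, 919}.
Every vertex has degree 2 (N=23); connected 2-regular on 23 ⇒ C_{23}.
Distinct eigenvalues (to 5 d.p.): [2.0, 1.92583, 1.70884, 1.36511, 0.92013, 0.40691, -0.13648, -0.66976, -1.15336, -1.55142, -1.83442, -1.98137].
λ_max=2, λ_min=-2*cos(pi/23); ϑ = −23·λ_min/(λ_max−λ_min) = 23*cos(pi/23)/(cos(pi/23) + 1).
≈ 11.446194 (to 6 d.p.).
α=11, χ(Ḡ)=12; ϑ=23*cos(pi/23)/(cos(pi/23) + 1) lies between (both strict).

23*cos(pi/23)/(cos(pi/23) + 1)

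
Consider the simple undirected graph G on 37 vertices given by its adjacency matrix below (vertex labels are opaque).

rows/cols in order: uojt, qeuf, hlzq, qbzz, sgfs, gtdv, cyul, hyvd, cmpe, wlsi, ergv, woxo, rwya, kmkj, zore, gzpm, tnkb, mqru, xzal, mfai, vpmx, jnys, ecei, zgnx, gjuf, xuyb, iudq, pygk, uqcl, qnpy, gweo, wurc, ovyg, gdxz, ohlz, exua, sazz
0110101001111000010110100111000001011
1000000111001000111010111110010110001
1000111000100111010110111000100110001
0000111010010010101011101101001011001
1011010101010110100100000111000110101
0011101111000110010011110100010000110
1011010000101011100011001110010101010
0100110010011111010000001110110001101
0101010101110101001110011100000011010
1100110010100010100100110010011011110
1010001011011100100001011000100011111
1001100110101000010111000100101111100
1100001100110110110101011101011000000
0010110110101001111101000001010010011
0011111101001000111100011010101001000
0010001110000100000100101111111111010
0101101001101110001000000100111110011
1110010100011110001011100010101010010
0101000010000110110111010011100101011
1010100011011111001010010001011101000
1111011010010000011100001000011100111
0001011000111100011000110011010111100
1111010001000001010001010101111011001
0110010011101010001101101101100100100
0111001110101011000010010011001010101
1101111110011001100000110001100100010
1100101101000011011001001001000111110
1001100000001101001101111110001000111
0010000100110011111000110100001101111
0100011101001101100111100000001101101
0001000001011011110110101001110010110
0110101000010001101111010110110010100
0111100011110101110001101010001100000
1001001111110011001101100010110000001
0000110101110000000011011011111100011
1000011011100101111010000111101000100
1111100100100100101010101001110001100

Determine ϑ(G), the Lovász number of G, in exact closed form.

sqrt(37)

deg(ohlz) = 18; N(ohlz) = {sgfs, gtdv, hyvd, wlsi, ergv, woxo, vpmx, jnys, zgnx, gjuf, iudq, pygk, uqcl, qnpy, gweo, wurc, exua, sazz}.
deg(hyvd) = 18; N(hyvd) = {qeuf, sgfs, gtdv, cmpe, woxo, rwya, kmkj, zore, gzpm, mqru, gjuf, xuyb, iudq, uqcl, qnpy, gdxz, ohlz, sazz}.
deg(qeuf) = 18; N(qeuf) = {uojt, hyvd, cmpe, wlsi, rwya, tnkb, mqru, xzal, vpmx, ecei, zgnx, gjuf, xuyb, iudq, qnpy, wurc, ovyg, sazz}.
N(pygk) = {uojt, qbzz, sgfs, rwya, kmkj, gzpm, xzal, mfai, jnys, ecei, zgnx, gjuf, xuyb, iudq, gweo, ohlz, exua, sazz}, |N(pygk)| = 18.
37-vertex 18-regular graph: strongly regular (37,18,8,9).
The 3 distinct eigenvalues: [18.0, 2.54138, -3.54138].
Lovász: ϑ = −37(-sqrt(37)/2 - 1/2)/(18+-(-sqrt(37)/2 - 1/2)) = sqrt(37).
= 6.082762530… (decimal).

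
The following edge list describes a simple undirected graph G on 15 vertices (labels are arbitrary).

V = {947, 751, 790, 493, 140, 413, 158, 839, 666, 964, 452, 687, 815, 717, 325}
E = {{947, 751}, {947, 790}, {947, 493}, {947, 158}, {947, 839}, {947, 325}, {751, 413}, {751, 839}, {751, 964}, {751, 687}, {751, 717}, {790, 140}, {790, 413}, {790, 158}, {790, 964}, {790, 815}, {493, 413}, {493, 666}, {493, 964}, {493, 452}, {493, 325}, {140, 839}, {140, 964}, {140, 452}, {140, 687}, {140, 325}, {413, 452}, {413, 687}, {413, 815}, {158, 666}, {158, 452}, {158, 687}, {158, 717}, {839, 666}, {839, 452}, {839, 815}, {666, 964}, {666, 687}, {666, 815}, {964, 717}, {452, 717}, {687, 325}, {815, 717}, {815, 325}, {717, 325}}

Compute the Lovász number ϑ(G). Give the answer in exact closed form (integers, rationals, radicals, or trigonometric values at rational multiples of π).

Vertex 947 has 6 neighbors: 751, 790, 493, 158, 839, 325.
N(815) = {790, 413, 839, 666, 717, 325}, |N(815)| = 6.
N(839) = {947, 751, 140, 666, 452, 815}, |N(839)| = 6.
Vertex 751 has 6 neighbors: 947, 413, 839, 964, 687, 717.
15-vertex 6-regular graph: Kneser K(6,2) on C(6,2)=15 vertices.
spec(A) ≈ [6.0, 1.0, -3.0] (distinct, 4 d.p.).
−15·(-3) / ((6)−(-3)) = 5 = ϑ(G).
= 5.00000… (decimal).

5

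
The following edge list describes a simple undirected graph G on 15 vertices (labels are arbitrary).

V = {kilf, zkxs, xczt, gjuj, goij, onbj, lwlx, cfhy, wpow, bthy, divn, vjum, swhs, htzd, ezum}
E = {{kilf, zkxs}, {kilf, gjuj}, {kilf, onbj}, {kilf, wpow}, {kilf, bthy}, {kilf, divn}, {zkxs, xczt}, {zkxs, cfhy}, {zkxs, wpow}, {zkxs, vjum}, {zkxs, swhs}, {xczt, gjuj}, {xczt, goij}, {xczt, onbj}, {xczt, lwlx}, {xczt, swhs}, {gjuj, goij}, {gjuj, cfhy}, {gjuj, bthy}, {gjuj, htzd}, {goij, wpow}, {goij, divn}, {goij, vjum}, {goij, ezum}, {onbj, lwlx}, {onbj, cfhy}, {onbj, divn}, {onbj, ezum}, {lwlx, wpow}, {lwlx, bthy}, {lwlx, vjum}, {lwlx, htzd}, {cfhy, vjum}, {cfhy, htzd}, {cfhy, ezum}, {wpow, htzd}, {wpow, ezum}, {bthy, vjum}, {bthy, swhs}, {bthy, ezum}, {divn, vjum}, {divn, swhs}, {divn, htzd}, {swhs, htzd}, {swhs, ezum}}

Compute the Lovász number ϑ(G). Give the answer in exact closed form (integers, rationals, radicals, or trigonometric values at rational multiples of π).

N(swhs) = {zkxs, xczt, bthy, divn, htzd, ezum}, |N(swhs)| = 6.
deg(htzd) = 6; N(htzd) = {gjuj, lwlx, cfhy, wpow, divn, swhs}.
N(bthy) = {kilf, gjuj, lwlx, vjum, swhs, ezum}, |N(bthy)| = 6.
N(ezum) = {goij, onbj, cfhy, wpow, bthy, swhs}, |N(ezum)| = 6.
15-vertex 6-regular graph: this is K(6,2), the Kneser graph.
spec(A) ≈ [6.0, 1.0, -3.0] (distinct, 3 d.p.).
Lovász: ϑ = −15(-3)/(6+-1*(-3)) = 5.
= 5.000000000… (decimal).

5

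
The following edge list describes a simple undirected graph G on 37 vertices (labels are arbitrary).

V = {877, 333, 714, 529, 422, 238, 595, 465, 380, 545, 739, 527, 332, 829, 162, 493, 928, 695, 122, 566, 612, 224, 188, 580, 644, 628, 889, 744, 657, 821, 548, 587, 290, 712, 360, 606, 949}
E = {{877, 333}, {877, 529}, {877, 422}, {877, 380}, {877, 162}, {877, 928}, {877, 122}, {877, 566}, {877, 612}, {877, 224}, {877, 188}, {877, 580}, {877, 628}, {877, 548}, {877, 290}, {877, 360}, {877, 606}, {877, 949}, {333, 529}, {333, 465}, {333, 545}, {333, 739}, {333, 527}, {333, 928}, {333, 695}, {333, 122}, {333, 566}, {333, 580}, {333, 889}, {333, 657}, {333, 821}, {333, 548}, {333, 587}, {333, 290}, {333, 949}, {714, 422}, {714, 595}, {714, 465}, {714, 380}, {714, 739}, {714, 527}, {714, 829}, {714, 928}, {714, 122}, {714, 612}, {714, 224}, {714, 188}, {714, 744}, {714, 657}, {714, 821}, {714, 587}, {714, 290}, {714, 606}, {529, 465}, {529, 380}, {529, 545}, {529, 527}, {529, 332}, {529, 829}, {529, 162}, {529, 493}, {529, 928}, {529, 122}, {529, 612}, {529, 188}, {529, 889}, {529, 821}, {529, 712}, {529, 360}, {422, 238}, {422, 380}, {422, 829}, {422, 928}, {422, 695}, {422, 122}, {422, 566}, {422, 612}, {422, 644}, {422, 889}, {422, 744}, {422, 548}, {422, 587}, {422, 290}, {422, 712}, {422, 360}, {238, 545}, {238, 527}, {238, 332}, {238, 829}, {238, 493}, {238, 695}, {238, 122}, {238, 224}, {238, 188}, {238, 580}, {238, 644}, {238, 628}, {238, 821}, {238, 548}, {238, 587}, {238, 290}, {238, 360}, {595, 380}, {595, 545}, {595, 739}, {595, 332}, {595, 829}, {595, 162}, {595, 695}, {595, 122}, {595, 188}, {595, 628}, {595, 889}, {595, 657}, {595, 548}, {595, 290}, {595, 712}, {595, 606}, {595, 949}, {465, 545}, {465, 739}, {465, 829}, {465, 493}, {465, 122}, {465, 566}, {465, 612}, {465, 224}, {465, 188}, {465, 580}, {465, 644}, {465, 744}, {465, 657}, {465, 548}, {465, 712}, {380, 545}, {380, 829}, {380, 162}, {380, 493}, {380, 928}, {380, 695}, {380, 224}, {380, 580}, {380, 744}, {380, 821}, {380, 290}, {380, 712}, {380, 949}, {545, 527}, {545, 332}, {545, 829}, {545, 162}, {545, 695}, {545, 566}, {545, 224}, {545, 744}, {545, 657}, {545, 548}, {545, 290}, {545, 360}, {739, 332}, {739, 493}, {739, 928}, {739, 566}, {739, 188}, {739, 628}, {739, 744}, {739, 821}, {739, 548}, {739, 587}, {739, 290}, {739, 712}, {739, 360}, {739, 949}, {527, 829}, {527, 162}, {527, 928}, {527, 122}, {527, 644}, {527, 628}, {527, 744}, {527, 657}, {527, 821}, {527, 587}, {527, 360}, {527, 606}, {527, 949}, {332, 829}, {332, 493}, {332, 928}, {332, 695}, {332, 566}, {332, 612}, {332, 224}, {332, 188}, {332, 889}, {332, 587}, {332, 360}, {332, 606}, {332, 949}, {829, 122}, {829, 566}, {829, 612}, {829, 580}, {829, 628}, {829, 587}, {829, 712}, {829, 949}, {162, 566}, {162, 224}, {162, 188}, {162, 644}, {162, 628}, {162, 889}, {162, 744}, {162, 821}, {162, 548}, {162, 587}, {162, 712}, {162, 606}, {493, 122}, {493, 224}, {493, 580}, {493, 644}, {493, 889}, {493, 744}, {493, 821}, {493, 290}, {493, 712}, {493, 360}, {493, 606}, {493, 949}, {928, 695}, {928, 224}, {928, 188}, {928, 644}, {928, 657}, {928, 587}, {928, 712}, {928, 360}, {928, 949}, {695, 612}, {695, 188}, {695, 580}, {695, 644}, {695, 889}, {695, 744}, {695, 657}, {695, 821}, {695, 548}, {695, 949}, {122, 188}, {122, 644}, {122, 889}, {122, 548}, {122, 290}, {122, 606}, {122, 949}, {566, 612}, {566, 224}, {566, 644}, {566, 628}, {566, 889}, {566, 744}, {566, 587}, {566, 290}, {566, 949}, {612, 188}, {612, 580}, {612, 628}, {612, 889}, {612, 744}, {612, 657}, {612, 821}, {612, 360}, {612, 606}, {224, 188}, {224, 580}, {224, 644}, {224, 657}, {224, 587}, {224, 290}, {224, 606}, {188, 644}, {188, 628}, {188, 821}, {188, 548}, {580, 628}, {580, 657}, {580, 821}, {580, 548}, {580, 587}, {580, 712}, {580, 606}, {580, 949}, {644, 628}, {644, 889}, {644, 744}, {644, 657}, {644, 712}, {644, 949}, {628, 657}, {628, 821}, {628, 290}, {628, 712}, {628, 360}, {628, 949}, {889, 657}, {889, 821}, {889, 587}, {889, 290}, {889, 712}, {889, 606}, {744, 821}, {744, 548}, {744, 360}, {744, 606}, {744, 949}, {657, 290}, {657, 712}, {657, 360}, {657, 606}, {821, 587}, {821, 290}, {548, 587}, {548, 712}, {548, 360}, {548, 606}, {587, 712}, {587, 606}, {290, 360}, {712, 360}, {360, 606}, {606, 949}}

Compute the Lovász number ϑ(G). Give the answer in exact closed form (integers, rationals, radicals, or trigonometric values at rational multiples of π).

Vertex 332 has 18 neighbors: 529, 238, 595, 545, 739, 829, 493, 928, 695, 566, 612, 224, 188, 889, 587, 360, 606, 949.
N(714) = {422, 595, 465, 380, 739, 527, 829, 928, 122, 612, 224, 188, 744, 657, 821, 587, 290, 606}, |N(714)| = 18.
deg(580) = 18; N(580) = {877, 333, 238, 465, 380, 829, 493, 695, 612, 224, 628, 657, 821, 548, 587, 712, 606, 949}.
N(657) = {333, 714, 595, 465, 545, 527, 928, 695, 612, 224, 580, 644, 628, 889, 290, 712, 360, 606}, |N(657)| = 18.
18-regular, N=37; Paley(37): SR with (k,λ,μ)=(18,8,9).
A has 3 distinct eigenvalues ≈ [18.0, 2.5414, -3.5414].
Lovász (edge-transitive): ϑ = −37·(-sqrt(37)/2 - 1/2)/((18)−(-sqrt(37)/2 - 1/2)) = sqrt(37).
ϑ(G) ≈ 6.0828.

sqrt(37)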